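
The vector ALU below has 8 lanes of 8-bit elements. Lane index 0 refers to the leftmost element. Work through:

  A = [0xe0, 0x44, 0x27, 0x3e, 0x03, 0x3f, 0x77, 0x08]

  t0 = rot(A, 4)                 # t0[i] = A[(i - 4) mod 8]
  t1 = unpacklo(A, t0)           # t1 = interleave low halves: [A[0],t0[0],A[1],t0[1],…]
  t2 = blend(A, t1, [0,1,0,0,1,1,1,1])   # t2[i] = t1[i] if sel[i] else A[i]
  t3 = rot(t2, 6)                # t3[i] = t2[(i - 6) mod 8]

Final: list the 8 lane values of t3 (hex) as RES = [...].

t0 = [0x03, 0x3f, 0x77, 0x08, 0xe0, 0x44, 0x27, 0x3e]
t1 = [0xe0, 0x03, 0x44, 0x3f, 0x27, 0x77, 0x3e, 0x08]
t2 = [0xe0, 0x03, 0x27, 0x3e, 0x27, 0x77, 0x3e, 0x08]
t3 = [0x27, 0x3e, 0x27, 0x77, 0x3e, 0x08, 0xe0, 0x03]

RES = [0x27, 0x3e, 0x27, 0x77, 0x3e, 0x08, 0xe0, 0x03]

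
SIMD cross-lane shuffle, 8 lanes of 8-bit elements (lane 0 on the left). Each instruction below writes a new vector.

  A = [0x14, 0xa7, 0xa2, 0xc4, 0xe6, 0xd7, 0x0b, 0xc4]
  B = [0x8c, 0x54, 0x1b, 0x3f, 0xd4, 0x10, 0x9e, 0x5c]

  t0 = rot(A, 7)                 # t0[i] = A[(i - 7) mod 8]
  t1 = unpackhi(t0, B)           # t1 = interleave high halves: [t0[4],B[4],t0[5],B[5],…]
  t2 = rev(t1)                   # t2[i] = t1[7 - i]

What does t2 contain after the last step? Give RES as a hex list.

RES = [0x5c, 0x14, 0x9e, 0xc4, 0x10, 0x0b, 0xd4, 0xd7]

→ t0 |a7|a2|c4|e6|d7|0b|c4|14|
→ t1 |d7|d4|0b|10|c4|9e|14|5c|
→ t2 |5c|14|9e|c4|10|0b|d4|d7|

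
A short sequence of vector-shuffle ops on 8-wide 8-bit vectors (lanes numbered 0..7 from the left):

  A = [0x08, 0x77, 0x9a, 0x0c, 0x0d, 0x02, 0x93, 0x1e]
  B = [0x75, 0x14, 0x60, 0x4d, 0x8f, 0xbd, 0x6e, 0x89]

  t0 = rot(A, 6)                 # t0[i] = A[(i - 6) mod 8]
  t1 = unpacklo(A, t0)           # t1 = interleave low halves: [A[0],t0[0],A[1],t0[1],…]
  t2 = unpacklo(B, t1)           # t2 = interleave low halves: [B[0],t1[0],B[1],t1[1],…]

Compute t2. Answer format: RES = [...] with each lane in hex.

  t0: 9a 0c 0d 02 93 1e 08 77
  t1: 08 9a 77 0c 9a 0d 0c 02
  t2: 75 08 14 9a 60 77 4d 0c

RES = [ 0x75  0x08  0x14  0x9a  0x60  0x77  0x4d  0x0c ]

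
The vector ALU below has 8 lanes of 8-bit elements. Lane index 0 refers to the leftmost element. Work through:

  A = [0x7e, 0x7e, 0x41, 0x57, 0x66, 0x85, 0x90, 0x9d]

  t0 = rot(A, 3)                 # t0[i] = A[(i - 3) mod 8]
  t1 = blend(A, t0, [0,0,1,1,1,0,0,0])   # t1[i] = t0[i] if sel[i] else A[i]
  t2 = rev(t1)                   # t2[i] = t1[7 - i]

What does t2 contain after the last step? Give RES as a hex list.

RES = [0x9d, 0x90, 0x85, 0x7e, 0x7e, 0x9d, 0x7e, 0x7e]

→ t0 |85|90|9d|7e|7e|41|57|66|
→ t1 |7e|7e|9d|7e|7e|85|90|9d|
→ t2 |9d|90|85|7e|7e|9d|7e|7e|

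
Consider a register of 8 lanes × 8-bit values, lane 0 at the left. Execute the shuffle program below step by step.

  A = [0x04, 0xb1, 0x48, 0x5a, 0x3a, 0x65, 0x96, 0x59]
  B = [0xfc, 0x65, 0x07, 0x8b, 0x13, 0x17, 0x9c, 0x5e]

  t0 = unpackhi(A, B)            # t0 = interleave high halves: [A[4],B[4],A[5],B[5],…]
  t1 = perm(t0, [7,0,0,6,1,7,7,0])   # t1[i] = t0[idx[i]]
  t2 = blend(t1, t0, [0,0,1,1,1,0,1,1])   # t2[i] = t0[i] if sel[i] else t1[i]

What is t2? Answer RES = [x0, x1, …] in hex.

t0 = [0x3a, 0x13, 0x65, 0x17, 0x96, 0x9c, 0x59, 0x5e]
t1 = [0x5e, 0x3a, 0x3a, 0x59, 0x13, 0x5e, 0x5e, 0x3a]
t2 = [0x5e, 0x3a, 0x65, 0x17, 0x96, 0x5e, 0x59, 0x5e]

RES = [ 0x5e  0x3a  0x65  0x17  0x96  0x5e  0x59  0x5e ]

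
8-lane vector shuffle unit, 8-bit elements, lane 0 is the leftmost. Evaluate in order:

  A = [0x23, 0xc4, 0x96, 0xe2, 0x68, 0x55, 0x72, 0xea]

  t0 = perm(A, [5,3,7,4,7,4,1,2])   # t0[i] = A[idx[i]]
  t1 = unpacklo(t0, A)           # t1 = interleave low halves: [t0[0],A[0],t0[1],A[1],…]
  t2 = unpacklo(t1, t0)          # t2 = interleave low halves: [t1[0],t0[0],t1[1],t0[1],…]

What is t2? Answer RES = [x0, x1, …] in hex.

→ t0 |55|e2|ea|68|ea|68|c4|96|
→ t1 |55|23|e2|c4|ea|96|68|e2|
→ t2 |55|55|23|e2|e2|ea|c4|68|

RES = [ 0x55  0x55  0x23  0xe2  0xe2  0xea  0xc4  0x68 ]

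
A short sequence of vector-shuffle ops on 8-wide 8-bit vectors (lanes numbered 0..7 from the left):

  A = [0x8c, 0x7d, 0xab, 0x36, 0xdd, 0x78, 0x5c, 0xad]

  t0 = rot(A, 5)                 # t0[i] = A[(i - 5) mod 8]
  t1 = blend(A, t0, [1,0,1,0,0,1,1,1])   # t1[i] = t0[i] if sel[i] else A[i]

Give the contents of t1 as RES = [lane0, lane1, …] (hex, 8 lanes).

RES = [0x36, 0x7d, 0x78, 0x36, 0xdd, 0x8c, 0x7d, 0xab]

  t0: 36 dd 78 5c ad 8c 7d ab
  t1: 36 7d 78 36 dd 8c 7d ab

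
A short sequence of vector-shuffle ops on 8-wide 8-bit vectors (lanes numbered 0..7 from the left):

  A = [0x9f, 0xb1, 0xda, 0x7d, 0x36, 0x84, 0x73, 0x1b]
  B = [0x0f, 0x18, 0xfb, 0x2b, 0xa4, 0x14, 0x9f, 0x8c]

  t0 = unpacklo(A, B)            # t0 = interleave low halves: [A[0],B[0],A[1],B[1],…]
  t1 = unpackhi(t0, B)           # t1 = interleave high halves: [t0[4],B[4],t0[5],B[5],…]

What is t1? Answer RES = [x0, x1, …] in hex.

RES = [0xda, 0xa4, 0xfb, 0x14, 0x7d, 0x9f, 0x2b, 0x8c]

t0 = [0x9f, 0x0f, 0xb1, 0x18, 0xda, 0xfb, 0x7d, 0x2b]
t1 = [0xda, 0xa4, 0xfb, 0x14, 0x7d, 0x9f, 0x2b, 0x8c]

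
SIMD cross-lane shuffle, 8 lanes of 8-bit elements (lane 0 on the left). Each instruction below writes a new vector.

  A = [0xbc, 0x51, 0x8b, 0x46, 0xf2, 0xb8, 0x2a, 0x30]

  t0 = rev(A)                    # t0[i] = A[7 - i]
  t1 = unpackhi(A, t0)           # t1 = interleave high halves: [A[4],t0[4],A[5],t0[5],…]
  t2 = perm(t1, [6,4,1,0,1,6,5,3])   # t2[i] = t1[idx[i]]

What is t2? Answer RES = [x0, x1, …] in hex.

→ t0 |30|2a|b8|f2|46|8b|51|bc|
→ t1 |f2|46|b8|8b|2a|51|30|bc|
→ t2 |30|2a|46|f2|46|30|51|8b|

RES = [ 0x30  0x2a  0x46  0xf2  0x46  0x30  0x51  0x8b ]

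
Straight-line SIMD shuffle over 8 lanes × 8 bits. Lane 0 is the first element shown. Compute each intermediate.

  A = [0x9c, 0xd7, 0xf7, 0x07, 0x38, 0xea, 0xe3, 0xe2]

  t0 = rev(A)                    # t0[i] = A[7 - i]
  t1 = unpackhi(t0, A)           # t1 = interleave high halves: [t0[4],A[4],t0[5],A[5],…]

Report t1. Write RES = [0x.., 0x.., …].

→ t0 |e2|e3|ea|38|07|f7|d7|9c|
→ t1 |07|38|f7|ea|d7|e3|9c|e2|

RES = [0x07, 0x38, 0xf7, 0xea, 0xd7, 0xe3, 0x9c, 0xe2]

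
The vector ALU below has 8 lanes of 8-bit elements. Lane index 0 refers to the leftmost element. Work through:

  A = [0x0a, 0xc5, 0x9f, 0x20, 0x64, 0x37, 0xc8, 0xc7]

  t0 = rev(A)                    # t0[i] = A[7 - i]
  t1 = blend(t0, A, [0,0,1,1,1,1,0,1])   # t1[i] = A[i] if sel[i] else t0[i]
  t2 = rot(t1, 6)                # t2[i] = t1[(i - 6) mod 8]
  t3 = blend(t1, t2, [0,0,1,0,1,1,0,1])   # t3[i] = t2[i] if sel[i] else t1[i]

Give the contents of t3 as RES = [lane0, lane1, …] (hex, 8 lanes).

t0 = [0xc7, 0xc8, 0x37, 0x64, 0x20, 0x9f, 0xc5, 0x0a]
t1 = [0xc7, 0xc8, 0x9f, 0x20, 0x64, 0x37, 0xc5, 0xc7]
t2 = [0x9f, 0x20, 0x64, 0x37, 0xc5, 0xc7, 0xc7, 0xc8]
t3 = [0xc7, 0xc8, 0x64, 0x20, 0xc5, 0xc7, 0xc5, 0xc8]

RES = [0xc7, 0xc8, 0x64, 0x20, 0xc5, 0xc7, 0xc5, 0xc8]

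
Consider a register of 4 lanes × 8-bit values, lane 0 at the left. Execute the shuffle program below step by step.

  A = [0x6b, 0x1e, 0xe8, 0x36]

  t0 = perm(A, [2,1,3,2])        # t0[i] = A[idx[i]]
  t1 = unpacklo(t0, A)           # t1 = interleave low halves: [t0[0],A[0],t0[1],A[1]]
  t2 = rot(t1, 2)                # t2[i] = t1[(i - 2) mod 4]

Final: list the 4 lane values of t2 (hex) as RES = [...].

  t0: e8 1e 36 e8
  t1: e8 6b 1e 1e
  t2: 1e 1e e8 6b

RES = [ 0x1e  0x1e  0xe8  0x6b ]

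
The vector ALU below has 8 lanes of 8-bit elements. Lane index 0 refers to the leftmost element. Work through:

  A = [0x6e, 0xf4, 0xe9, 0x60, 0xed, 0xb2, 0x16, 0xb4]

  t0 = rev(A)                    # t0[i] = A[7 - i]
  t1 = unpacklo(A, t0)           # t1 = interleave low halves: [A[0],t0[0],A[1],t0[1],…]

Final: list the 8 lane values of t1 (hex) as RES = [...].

RES = [0x6e, 0xb4, 0xf4, 0x16, 0xe9, 0xb2, 0x60, 0xed]

  t0: b4 16 b2 ed 60 e9 f4 6e
  t1: 6e b4 f4 16 e9 b2 60 ed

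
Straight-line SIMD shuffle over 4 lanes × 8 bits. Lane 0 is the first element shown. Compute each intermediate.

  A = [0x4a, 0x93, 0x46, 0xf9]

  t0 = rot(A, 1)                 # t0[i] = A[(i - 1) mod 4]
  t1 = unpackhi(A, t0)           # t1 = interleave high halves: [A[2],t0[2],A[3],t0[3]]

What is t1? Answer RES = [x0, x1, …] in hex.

  t0: f9 4a 93 46
  t1: 46 93 f9 46

RES = [ 0x46  0x93  0xf9  0x46 ]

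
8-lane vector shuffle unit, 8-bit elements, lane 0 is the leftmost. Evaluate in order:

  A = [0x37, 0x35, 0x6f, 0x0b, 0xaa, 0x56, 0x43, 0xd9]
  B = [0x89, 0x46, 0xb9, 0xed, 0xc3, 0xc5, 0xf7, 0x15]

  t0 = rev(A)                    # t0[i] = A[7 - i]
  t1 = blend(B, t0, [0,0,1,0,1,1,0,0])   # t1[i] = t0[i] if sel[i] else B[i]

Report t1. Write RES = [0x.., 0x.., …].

  t0: d9 43 56 aa 0b 6f 35 37
  t1: 89 46 56 ed 0b 6f f7 15

RES = [ 0x89  0x46  0x56  0xed  0x0b  0x6f  0xf7  0x15 ]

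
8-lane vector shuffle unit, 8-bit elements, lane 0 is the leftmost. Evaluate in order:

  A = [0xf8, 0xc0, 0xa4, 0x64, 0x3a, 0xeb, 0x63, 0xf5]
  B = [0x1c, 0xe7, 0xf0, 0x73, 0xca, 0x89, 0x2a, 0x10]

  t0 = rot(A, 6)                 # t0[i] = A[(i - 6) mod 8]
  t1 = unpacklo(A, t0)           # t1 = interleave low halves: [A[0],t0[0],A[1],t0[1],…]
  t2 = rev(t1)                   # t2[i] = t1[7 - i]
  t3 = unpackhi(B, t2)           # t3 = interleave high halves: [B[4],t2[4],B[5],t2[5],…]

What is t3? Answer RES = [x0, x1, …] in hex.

  t0: a4 64 3a eb 63 f5 f8 c0
  t1: f8 a4 c0 64 a4 3a 64 eb
  t2: eb 64 3a a4 64 c0 a4 f8
  t3: ca 64 89 c0 2a a4 10 f8

RES = [0xca, 0x64, 0x89, 0xc0, 0x2a, 0xa4, 0x10, 0xf8]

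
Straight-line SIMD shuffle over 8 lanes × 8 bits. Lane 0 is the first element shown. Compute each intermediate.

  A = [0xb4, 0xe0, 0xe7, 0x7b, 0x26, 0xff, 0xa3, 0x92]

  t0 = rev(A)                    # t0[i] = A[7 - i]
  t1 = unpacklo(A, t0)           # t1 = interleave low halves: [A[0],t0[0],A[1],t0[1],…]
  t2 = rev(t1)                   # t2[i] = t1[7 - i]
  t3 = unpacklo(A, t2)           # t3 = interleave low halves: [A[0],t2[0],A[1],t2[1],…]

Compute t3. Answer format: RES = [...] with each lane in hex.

RES = [0xb4, 0x26, 0xe0, 0x7b, 0xe7, 0xff, 0x7b, 0xe7]

t0 = [0x92, 0xa3, 0xff, 0x26, 0x7b, 0xe7, 0xe0, 0xb4]
t1 = [0xb4, 0x92, 0xe0, 0xa3, 0xe7, 0xff, 0x7b, 0x26]
t2 = [0x26, 0x7b, 0xff, 0xe7, 0xa3, 0xe0, 0x92, 0xb4]
t3 = [0xb4, 0x26, 0xe0, 0x7b, 0xe7, 0xff, 0x7b, 0xe7]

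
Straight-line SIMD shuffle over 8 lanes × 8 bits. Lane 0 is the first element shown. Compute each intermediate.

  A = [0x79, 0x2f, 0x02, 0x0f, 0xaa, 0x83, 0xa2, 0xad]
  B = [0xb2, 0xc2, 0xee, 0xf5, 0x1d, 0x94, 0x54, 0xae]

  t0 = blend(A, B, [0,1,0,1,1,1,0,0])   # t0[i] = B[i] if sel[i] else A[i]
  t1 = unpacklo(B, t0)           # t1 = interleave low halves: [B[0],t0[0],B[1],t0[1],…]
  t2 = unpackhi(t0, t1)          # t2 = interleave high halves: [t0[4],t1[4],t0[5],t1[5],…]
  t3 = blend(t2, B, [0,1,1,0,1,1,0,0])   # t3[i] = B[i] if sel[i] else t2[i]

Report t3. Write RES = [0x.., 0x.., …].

RES = [0x1d, 0xc2, 0xee, 0x02, 0x1d, 0x94, 0xad, 0xf5]

  t0: 79 c2 02 f5 1d 94 a2 ad
  t1: b2 79 c2 c2 ee 02 f5 f5
  t2: 1d ee 94 02 a2 f5 ad f5
  t3: 1d c2 ee 02 1d 94 ad f5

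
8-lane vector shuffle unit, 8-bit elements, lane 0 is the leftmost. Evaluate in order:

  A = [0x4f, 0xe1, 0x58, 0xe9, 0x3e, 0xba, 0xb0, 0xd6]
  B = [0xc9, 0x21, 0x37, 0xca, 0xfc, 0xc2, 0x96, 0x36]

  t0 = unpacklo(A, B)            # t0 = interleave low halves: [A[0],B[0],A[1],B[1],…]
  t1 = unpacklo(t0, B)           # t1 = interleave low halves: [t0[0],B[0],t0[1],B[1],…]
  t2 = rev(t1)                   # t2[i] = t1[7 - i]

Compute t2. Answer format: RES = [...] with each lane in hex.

RES = [0xca, 0x21, 0x37, 0xe1, 0x21, 0xc9, 0xc9, 0x4f]

→ t0 |4f|c9|e1|21|58|37|e9|ca|
→ t1 |4f|c9|c9|21|e1|37|21|ca|
→ t2 |ca|21|37|e1|21|c9|c9|4f|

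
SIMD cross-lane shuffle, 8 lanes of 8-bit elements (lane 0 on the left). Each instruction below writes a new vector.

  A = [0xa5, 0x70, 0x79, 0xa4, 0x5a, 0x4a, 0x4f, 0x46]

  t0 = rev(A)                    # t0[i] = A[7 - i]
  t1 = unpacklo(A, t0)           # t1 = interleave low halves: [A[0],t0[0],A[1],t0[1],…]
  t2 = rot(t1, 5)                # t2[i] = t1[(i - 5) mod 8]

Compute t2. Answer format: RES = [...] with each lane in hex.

RES = [0x4f, 0x79, 0x4a, 0xa4, 0x5a, 0xa5, 0x46, 0x70]

→ t0 |46|4f|4a|5a|a4|79|70|a5|
→ t1 |a5|46|70|4f|79|4a|a4|5a|
→ t2 |4f|79|4a|a4|5a|a5|46|70|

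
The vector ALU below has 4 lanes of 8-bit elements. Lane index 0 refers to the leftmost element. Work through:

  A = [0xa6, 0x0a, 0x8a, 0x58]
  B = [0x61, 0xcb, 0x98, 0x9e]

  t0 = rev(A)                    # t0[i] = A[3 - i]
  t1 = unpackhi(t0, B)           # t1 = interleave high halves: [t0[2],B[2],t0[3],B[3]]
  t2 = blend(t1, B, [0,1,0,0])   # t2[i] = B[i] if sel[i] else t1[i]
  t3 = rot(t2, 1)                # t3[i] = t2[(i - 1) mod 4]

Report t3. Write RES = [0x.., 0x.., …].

RES = [ 0x9e  0x0a  0xcb  0xa6 ]

→ t0 |58|8a|0a|a6|
→ t1 |0a|98|a6|9e|
→ t2 |0a|cb|a6|9e|
→ t3 |9e|0a|cb|a6|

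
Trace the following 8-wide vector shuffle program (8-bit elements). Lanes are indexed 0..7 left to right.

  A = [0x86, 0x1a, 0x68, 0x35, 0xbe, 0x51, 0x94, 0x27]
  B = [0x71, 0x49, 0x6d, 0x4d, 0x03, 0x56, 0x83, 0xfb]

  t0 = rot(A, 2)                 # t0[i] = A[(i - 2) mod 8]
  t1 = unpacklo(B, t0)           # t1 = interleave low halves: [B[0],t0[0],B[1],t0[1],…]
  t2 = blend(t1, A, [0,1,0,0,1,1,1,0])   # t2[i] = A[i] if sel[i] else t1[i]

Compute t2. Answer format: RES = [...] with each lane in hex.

  t0: 94 27 86 1a 68 35 be 51
  t1: 71 94 49 27 6d 86 4d 1a
  t2: 71 1a 49 27 be 51 94 1a

RES = [0x71, 0x1a, 0x49, 0x27, 0xbe, 0x51, 0x94, 0x1a]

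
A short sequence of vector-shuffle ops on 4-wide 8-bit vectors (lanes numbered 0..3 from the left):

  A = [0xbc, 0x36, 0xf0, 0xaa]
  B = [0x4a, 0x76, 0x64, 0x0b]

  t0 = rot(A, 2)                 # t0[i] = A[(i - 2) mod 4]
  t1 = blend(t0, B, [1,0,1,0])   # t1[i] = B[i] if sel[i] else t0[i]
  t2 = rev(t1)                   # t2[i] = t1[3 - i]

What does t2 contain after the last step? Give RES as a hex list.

→ t0 |f0|aa|bc|36|
→ t1 |4a|aa|64|36|
→ t2 |36|64|aa|4a|

RES = [0x36, 0x64, 0xaa, 0x4a]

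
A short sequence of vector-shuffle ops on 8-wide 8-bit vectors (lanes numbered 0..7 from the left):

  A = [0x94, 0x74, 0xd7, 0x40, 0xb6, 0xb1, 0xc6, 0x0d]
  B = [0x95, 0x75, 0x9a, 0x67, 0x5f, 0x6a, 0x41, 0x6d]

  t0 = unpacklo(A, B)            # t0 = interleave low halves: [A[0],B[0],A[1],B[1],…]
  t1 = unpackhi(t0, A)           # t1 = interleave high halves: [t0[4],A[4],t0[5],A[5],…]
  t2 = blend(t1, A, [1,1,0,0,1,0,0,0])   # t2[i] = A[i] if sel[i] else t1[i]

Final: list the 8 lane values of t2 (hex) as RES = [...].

  t0: 94 95 74 75 d7 9a 40 67
  t1: d7 b6 9a b1 40 c6 67 0d
  t2: 94 74 9a b1 b6 c6 67 0d

RES = [0x94, 0x74, 0x9a, 0xb1, 0xb6, 0xc6, 0x67, 0x0d]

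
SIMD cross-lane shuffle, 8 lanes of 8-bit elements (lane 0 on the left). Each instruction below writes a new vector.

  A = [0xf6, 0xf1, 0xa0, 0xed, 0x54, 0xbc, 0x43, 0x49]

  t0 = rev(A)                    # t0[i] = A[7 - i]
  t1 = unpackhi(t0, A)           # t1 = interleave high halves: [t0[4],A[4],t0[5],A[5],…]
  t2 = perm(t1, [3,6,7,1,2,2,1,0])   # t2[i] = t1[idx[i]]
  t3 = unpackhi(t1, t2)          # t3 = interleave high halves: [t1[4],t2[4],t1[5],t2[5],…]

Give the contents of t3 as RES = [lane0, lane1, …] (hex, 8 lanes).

RES = [0xf1, 0xa0, 0x43, 0xa0, 0xf6, 0x54, 0x49, 0xed]

t0 = [0x49, 0x43, 0xbc, 0x54, 0xed, 0xa0, 0xf1, 0xf6]
t1 = [0xed, 0x54, 0xa0, 0xbc, 0xf1, 0x43, 0xf6, 0x49]
t2 = [0xbc, 0xf6, 0x49, 0x54, 0xa0, 0xa0, 0x54, 0xed]
t3 = [0xf1, 0xa0, 0x43, 0xa0, 0xf6, 0x54, 0x49, 0xed]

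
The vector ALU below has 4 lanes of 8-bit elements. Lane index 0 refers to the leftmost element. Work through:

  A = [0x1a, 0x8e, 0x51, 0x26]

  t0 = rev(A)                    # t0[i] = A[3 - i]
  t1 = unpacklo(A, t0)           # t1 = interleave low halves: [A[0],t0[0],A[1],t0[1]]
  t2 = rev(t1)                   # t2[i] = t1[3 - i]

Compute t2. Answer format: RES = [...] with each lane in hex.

RES = [ 0x51  0x8e  0x26  0x1a ]

  t0: 26 51 8e 1a
  t1: 1a 26 8e 51
  t2: 51 8e 26 1a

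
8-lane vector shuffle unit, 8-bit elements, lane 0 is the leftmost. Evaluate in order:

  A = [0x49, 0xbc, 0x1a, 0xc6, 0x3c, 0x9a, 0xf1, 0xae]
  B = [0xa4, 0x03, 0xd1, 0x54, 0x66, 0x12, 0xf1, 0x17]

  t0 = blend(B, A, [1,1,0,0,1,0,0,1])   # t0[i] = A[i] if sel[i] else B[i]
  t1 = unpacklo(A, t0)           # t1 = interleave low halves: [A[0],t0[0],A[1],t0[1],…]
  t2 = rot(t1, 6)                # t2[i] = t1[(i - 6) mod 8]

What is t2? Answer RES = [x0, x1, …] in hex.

RES = [ 0xbc  0xbc  0x1a  0xd1  0xc6  0x54  0x49  0x49 ]

t0 = [0x49, 0xbc, 0xd1, 0x54, 0x3c, 0x12, 0xf1, 0xae]
t1 = [0x49, 0x49, 0xbc, 0xbc, 0x1a, 0xd1, 0xc6, 0x54]
t2 = [0xbc, 0xbc, 0x1a, 0xd1, 0xc6, 0x54, 0x49, 0x49]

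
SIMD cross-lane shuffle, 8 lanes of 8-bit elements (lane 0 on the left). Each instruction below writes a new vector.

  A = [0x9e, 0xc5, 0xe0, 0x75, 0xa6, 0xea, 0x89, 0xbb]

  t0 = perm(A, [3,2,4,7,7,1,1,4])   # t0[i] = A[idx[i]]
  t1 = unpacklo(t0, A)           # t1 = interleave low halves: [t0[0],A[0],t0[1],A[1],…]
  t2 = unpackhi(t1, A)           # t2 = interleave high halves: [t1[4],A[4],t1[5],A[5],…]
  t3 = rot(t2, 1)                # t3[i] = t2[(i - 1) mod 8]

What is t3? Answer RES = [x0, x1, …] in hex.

RES = [ 0xbb  0xa6  0xa6  0xe0  0xea  0xbb  0x89  0x75 ]

→ t0 |75|e0|a6|bb|bb|c5|c5|a6|
→ t1 |75|9e|e0|c5|a6|e0|bb|75|
→ t2 |a6|a6|e0|ea|bb|89|75|bb|
→ t3 |bb|a6|a6|e0|ea|bb|89|75|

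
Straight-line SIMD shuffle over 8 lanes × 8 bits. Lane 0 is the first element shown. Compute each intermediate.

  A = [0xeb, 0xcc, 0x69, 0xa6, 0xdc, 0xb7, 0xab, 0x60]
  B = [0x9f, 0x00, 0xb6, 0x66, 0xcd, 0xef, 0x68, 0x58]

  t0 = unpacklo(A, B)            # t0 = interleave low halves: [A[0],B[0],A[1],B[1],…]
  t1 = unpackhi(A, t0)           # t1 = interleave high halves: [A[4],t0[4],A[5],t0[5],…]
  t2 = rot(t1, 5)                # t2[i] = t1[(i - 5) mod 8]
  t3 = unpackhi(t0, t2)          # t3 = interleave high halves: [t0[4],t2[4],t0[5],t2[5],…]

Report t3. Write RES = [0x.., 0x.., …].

→ t0 |eb|9f|cc|00|69|b6|a6|66|
→ t1 |dc|69|b7|b6|ab|a6|60|66|
→ t2 |b6|ab|a6|60|66|dc|69|b7|
→ t3 |69|66|b6|dc|a6|69|66|b7|

RES = [0x69, 0x66, 0xb6, 0xdc, 0xa6, 0x69, 0x66, 0xb7]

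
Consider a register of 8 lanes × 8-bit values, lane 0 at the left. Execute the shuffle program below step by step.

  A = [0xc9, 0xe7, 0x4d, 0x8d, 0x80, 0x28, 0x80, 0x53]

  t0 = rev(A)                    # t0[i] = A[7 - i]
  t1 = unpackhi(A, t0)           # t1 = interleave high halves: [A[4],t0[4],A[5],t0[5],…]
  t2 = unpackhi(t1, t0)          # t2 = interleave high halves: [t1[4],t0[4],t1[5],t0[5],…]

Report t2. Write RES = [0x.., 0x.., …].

  t0: 53 80 28 80 8d 4d e7 c9
  t1: 80 8d 28 4d 80 e7 53 c9
  t2: 80 8d e7 4d 53 e7 c9 c9

RES = [ 0x80  0x8d  0xe7  0x4d  0x53  0xe7  0xc9  0xc9 ]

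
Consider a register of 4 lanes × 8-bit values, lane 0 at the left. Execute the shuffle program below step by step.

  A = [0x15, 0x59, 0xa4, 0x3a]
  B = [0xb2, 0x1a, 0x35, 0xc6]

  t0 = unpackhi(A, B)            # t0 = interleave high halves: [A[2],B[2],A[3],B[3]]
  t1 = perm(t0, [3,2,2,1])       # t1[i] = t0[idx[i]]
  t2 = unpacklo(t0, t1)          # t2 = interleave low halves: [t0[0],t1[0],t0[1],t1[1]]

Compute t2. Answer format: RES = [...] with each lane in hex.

→ t0 |a4|35|3a|c6|
→ t1 |c6|3a|3a|35|
→ t2 |a4|c6|35|3a|

RES = [0xa4, 0xc6, 0x35, 0x3a]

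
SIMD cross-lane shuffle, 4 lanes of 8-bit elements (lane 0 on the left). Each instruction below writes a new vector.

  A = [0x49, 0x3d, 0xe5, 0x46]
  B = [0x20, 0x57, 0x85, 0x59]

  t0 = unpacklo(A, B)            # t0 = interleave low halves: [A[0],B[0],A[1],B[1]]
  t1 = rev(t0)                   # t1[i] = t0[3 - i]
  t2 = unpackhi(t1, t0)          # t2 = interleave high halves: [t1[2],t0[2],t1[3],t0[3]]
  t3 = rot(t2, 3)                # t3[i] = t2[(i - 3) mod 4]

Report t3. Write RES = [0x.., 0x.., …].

t0 = [0x49, 0x20, 0x3d, 0x57]
t1 = [0x57, 0x3d, 0x20, 0x49]
t2 = [0x20, 0x3d, 0x49, 0x57]
t3 = [0x3d, 0x49, 0x57, 0x20]

RES = [ 0x3d  0x49  0x57  0x20 ]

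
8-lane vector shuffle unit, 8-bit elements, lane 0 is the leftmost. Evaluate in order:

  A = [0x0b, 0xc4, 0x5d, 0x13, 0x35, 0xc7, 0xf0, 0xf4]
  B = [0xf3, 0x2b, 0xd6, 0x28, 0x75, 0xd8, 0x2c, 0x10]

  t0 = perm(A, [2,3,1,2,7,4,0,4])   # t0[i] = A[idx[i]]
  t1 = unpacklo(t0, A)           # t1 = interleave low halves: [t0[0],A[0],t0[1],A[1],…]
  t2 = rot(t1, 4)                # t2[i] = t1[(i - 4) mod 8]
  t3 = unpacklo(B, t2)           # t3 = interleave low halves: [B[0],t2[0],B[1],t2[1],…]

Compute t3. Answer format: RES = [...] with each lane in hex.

RES = [0xf3, 0xc4, 0x2b, 0x5d, 0xd6, 0x5d, 0x28, 0x13]

→ t0 |5d|13|c4|5d|f4|35|0b|35|
→ t1 |5d|0b|13|c4|c4|5d|5d|13|
→ t2 |c4|5d|5d|13|5d|0b|13|c4|
→ t3 |f3|c4|2b|5d|d6|5d|28|13|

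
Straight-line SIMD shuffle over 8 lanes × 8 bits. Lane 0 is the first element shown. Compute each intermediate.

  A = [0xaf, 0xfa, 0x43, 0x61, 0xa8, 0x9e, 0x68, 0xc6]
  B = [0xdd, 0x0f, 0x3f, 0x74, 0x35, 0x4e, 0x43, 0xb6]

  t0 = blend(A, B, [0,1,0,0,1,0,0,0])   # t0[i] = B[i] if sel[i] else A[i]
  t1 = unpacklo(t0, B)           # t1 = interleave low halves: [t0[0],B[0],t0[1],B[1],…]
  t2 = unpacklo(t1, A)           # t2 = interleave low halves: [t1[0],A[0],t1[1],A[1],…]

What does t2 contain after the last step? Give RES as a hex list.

t0 = [0xaf, 0x0f, 0x43, 0x61, 0x35, 0x9e, 0x68, 0xc6]
t1 = [0xaf, 0xdd, 0x0f, 0x0f, 0x43, 0x3f, 0x61, 0x74]
t2 = [0xaf, 0xaf, 0xdd, 0xfa, 0x0f, 0x43, 0x0f, 0x61]

RES = [0xaf, 0xaf, 0xdd, 0xfa, 0x0f, 0x43, 0x0f, 0x61]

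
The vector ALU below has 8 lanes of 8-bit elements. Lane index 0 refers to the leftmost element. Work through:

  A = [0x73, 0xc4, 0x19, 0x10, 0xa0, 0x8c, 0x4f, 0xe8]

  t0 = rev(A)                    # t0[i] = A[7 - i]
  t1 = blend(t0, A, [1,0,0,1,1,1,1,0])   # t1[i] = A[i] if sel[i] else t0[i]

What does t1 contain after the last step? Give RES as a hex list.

RES = [0x73, 0x4f, 0x8c, 0x10, 0xa0, 0x8c, 0x4f, 0x73]

→ t0 |e8|4f|8c|a0|10|19|c4|73|
→ t1 |73|4f|8c|10|a0|8c|4f|73|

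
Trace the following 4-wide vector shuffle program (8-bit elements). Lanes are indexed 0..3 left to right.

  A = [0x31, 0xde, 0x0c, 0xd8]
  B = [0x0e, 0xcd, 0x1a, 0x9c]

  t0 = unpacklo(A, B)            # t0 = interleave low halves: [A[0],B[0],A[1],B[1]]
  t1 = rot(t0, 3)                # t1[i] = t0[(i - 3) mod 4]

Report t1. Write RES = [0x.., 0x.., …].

→ t0 |31|0e|de|cd|
→ t1 |0e|de|cd|31|

RES = [ 0x0e  0xde  0xcd  0x31 ]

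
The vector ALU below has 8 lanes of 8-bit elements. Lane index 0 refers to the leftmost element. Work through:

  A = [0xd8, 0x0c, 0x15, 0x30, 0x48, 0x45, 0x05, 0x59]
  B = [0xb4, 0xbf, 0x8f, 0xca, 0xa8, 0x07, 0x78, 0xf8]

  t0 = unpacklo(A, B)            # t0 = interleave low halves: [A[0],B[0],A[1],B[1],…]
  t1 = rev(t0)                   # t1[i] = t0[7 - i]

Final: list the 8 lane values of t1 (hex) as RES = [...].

t0 = [0xd8, 0xb4, 0x0c, 0xbf, 0x15, 0x8f, 0x30, 0xca]
t1 = [0xca, 0x30, 0x8f, 0x15, 0xbf, 0x0c, 0xb4, 0xd8]

RES = [ 0xca  0x30  0x8f  0x15  0xbf  0x0c  0xb4  0xd8 ]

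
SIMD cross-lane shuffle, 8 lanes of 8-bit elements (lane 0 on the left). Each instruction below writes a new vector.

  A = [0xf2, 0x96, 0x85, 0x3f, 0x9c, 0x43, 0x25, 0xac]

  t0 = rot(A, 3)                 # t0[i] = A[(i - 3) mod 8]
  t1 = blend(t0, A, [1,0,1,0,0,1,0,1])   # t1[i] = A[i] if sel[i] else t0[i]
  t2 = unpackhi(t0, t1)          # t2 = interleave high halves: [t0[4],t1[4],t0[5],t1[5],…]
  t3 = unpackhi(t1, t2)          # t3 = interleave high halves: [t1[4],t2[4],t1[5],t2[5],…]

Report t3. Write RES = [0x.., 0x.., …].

RES = [0x96, 0x3f, 0x43, 0x3f, 0x3f, 0x9c, 0xac, 0xac]

  t0: 43 25 ac f2 96 85 3f 9c
  t1: f2 25 85 f2 96 43 3f ac
  t2: 96 96 85 43 3f 3f 9c ac
  t3: 96 3f 43 3f 3f 9c ac ac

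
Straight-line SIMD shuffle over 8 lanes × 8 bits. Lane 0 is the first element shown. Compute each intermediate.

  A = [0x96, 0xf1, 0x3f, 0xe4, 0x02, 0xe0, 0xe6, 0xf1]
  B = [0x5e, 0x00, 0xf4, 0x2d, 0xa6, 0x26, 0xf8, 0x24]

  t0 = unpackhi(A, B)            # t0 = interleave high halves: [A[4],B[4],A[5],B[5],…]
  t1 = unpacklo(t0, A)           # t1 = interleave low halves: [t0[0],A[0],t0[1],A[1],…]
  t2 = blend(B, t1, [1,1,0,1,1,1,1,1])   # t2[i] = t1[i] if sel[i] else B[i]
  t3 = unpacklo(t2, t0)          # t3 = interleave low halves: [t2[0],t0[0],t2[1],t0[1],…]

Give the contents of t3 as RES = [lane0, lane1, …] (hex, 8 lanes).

→ t0 |02|a6|e0|26|e6|f8|f1|24|
→ t1 |02|96|a6|f1|e0|3f|26|e4|
→ t2 |02|96|f4|f1|e0|3f|26|e4|
→ t3 |02|02|96|a6|f4|e0|f1|26|

RES = [ 0x02  0x02  0x96  0xa6  0xf4  0xe0  0xf1  0x26 ]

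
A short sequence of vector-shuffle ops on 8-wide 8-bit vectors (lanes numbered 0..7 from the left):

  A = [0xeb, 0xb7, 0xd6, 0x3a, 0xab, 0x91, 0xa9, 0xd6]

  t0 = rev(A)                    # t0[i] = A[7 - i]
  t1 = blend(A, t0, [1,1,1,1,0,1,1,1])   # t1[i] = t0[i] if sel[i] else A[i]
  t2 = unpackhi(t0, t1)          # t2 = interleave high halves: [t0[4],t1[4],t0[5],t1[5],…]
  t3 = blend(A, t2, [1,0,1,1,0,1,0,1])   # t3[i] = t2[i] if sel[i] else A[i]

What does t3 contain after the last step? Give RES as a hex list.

RES = [ 0x3a  0xb7  0xd6  0xd6  0xab  0xb7  0xa9  0xeb ]

  t0: d6 a9 91 ab 3a d6 b7 eb
  t1: d6 a9 91 ab ab d6 b7 eb
  t2: 3a ab d6 d6 b7 b7 eb eb
  t3: 3a b7 d6 d6 ab b7 a9 eb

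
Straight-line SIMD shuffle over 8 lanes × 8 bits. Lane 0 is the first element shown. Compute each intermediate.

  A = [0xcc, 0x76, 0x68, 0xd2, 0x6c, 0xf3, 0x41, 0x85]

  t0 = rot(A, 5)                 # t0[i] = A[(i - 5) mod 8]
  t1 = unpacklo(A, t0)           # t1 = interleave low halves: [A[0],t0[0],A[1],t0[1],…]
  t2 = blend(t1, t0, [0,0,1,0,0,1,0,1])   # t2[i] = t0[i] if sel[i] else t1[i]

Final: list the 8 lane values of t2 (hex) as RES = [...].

→ t0 |d2|6c|f3|41|85|cc|76|68|
→ t1 |cc|d2|76|6c|68|f3|d2|41|
→ t2 |cc|d2|f3|6c|68|cc|d2|68|

RES = [0xcc, 0xd2, 0xf3, 0x6c, 0x68, 0xcc, 0xd2, 0x68]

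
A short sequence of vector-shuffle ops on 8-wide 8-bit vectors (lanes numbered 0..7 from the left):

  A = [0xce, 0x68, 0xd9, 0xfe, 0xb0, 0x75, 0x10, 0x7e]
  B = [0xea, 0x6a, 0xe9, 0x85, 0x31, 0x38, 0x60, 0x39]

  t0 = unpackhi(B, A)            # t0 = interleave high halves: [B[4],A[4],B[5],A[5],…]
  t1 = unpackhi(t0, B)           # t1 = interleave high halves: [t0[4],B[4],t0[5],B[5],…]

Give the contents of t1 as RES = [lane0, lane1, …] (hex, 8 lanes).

RES = [ 0x60  0x31  0x10  0x38  0x39  0x60  0x7e  0x39 ]

t0 = [0x31, 0xb0, 0x38, 0x75, 0x60, 0x10, 0x39, 0x7e]
t1 = [0x60, 0x31, 0x10, 0x38, 0x39, 0x60, 0x7e, 0x39]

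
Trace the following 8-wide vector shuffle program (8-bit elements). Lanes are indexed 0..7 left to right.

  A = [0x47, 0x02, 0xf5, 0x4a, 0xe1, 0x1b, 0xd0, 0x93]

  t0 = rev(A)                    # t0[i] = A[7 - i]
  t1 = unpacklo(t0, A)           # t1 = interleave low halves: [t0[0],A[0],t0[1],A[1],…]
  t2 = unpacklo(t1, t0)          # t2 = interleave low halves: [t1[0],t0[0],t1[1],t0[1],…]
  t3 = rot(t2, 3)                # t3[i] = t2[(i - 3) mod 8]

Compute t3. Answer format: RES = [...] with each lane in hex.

t0 = [0x93, 0xd0, 0x1b, 0xe1, 0x4a, 0xf5, 0x02, 0x47]
t1 = [0x93, 0x47, 0xd0, 0x02, 0x1b, 0xf5, 0xe1, 0x4a]
t2 = [0x93, 0x93, 0x47, 0xd0, 0xd0, 0x1b, 0x02, 0xe1]
t3 = [0x1b, 0x02, 0xe1, 0x93, 0x93, 0x47, 0xd0, 0xd0]

RES = [ 0x1b  0x02  0xe1  0x93  0x93  0x47  0xd0  0xd0 ]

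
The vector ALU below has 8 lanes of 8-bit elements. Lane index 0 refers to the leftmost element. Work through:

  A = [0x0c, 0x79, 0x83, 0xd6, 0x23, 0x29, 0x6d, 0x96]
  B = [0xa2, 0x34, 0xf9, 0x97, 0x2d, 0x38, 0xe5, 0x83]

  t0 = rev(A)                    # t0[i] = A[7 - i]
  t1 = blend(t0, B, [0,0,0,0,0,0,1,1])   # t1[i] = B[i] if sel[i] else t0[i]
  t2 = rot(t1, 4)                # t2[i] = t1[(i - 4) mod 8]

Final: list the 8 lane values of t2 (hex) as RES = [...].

RES = [ 0xd6  0x83  0xe5  0x83  0x96  0x6d  0x29  0x23 ]

  t0: 96 6d 29 23 d6 83 79 0c
  t1: 96 6d 29 23 d6 83 e5 83
  t2: d6 83 e5 83 96 6d 29 23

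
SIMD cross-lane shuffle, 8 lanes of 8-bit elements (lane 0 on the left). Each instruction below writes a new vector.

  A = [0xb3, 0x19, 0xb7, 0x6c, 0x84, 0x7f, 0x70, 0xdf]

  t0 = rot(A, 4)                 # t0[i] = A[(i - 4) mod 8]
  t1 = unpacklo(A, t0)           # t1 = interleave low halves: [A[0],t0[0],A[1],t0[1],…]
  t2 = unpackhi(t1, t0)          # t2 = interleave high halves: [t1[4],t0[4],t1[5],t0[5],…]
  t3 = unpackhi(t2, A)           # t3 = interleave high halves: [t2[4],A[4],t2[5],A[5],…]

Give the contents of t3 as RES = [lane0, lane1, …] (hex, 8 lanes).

→ t0 |84|7f|70|df|b3|19|b7|6c|
→ t1 |b3|84|19|7f|b7|70|6c|df|
→ t2 |b7|b3|70|19|6c|b7|df|6c|
→ t3 |6c|84|b7|7f|df|70|6c|df|

RES = [ 0x6c  0x84  0xb7  0x7f  0xdf  0x70  0x6c  0xdf ]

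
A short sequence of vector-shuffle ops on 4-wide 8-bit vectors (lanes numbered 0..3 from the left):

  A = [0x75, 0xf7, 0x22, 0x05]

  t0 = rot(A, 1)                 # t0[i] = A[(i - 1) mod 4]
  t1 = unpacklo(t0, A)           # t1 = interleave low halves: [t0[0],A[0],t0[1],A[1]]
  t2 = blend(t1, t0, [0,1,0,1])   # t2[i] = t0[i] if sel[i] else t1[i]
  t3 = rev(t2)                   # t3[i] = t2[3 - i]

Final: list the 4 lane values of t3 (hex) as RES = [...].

→ t0 |05|75|f7|22|
→ t1 |05|75|75|f7|
→ t2 |05|75|75|22|
→ t3 |22|75|75|05|

RES = [0x22, 0x75, 0x75, 0x05]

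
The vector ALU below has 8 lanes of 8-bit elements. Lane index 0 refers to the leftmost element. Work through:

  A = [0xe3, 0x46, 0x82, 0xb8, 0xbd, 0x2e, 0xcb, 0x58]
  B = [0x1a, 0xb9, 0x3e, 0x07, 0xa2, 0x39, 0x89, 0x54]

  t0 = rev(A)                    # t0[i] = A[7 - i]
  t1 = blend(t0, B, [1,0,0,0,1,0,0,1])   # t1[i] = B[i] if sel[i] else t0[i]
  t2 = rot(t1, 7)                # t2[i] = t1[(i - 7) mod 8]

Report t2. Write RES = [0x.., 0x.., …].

t0 = [0x58, 0xcb, 0x2e, 0xbd, 0xb8, 0x82, 0x46, 0xe3]
t1 = [0x1a, 0xcb, 0x2e, 0xbd, 0xa2, 0x82, 0x46, 0x54]
t2 = [0xcb, 0x2e, 0xbd, 0xa2, 0x82, 0x46, 0x54, 0x1a]

RES = [0xcb, 0x2e, 0xbd, 0xa2, 0x82, 0x46, 0x54, 0x1a]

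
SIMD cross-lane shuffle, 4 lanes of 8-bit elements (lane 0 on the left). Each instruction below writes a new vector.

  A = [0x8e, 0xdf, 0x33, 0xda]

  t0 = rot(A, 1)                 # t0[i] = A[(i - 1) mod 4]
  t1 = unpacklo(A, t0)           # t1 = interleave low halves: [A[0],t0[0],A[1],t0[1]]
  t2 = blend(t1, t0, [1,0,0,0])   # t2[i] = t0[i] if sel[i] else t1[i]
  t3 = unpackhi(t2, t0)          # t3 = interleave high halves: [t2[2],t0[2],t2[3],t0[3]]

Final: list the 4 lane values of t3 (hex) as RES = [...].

RES = [ 0xdf  0xdf  0x8e  0x33 ]

→ t0 |da|8e|df|33|
→ t1 |8e|da|df|8e|
→ t2 |da|da|df|8e|
→ t3 |df|df|8e|33|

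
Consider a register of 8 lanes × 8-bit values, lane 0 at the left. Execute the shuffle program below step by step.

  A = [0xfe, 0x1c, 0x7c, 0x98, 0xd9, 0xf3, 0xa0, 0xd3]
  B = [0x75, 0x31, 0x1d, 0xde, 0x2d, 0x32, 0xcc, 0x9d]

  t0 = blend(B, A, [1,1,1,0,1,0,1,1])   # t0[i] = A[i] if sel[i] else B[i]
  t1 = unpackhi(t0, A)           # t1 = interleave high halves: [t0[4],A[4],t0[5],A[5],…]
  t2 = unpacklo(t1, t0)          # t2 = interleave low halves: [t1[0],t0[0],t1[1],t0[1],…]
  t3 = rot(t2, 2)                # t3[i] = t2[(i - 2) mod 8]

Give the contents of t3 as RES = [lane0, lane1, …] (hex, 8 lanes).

RES = [0xf3, 0xde, 0xd9, 0xfe, 0xd9, 0x1c, 0x32, 0x7c]

t0 = [0xfe, 0x1c, 0x7c, 0xde, 0xd9, 0x32, 0xa0, 0xd3]
t1 = [0xd9, 0xd9, 0x32, 0xf3, 0xa0, 0xa0, 0xd3, 0xd3]
t2 = [0xd9, 0xfe, 0xd9, 0x1c, 0x32, 0x7c, 0xf3, 0xde]
t3 = [0xf3, 0xde, 0xd9, 0xfe, 0xd9, 0x1c, 0x32, 0x7c]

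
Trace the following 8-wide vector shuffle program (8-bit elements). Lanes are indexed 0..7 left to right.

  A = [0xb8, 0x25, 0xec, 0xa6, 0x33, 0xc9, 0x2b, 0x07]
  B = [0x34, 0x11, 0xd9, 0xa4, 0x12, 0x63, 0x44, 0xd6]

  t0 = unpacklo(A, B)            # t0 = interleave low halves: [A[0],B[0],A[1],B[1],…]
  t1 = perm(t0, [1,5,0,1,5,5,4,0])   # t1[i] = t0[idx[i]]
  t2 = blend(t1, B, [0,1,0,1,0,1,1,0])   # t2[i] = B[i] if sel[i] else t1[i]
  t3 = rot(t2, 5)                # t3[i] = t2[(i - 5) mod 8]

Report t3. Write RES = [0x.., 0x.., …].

RES = [ 0xa4  0xd9  0x63  0x44  0xb8  0x34  0x11  0xb8 ]

→ t0 |b8|34|25|11|ec|d9|a6|a4|
→ t1 |34|d9|b8|34|d9|d9|ec|b8|
→ t2 |34|11|b8|a4|d9|63|44|b8|
→ t3 |a4|d9|63|44|b8|34|11|b8|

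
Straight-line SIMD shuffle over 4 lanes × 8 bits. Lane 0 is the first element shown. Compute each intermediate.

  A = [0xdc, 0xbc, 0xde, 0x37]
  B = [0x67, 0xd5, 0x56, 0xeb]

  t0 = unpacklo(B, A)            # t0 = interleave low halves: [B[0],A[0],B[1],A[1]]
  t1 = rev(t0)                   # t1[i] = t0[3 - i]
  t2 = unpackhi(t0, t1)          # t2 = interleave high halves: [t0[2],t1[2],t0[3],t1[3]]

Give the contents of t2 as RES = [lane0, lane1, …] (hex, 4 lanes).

t0 = [0x67, 0xdc, 0xd5, 0xbc]
t1 = [0xbc, 0xd5, 0xdc, 0x67]
t2 = [0xd5, 0xdc, 0xbc, 0x67]

RES = [ 0xd5  0xdc  0xbc  0x67 ]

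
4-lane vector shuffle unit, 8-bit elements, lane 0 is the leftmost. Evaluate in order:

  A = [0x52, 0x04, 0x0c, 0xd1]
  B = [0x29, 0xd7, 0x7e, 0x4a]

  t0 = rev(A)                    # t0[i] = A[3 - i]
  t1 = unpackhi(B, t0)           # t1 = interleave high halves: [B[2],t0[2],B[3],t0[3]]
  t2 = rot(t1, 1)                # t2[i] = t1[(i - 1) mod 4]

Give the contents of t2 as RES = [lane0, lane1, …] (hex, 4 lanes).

RES = [ 0x52  0x7e  0x04  0x4a ]

→ t0 |d1|0c|04|52|
→ t1 |7e|04|4a|52|
→ t2 |52|7e|04|4a|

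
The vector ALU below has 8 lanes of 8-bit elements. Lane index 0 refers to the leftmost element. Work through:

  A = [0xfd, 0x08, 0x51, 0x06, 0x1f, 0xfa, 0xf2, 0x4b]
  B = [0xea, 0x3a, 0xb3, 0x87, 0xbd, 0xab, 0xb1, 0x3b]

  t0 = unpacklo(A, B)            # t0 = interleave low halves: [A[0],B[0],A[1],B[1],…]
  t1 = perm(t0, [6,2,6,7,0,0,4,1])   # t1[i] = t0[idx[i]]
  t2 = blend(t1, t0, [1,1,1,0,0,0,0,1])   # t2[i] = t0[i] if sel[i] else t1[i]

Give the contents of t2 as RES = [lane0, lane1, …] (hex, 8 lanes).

RES = [ 0xfd  0xea  0x08  0x87  0xfd  0xfd  0x51  0x87 ]

  t0: fd ea 08 3a 51 b3 06 87
  t1: 06 08 06 87 fd fd 51 ea
  t2: fd ea 08 87 fd fd 51 87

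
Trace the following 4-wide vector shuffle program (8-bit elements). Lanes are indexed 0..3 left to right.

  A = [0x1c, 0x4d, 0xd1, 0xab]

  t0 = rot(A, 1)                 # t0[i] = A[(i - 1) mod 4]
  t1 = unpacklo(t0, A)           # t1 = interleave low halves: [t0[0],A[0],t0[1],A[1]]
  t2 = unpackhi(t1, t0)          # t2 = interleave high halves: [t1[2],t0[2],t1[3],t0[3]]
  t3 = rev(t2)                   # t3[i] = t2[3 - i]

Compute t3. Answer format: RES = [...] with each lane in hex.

RES = [ 0xd1  0x4d  0x4d  0x1c ]

→ t0 |ab|1c|4d|d1|
→ t1 |ab|1c|1c|4d|
→ t2 |1c|4d|4d|d1|
→ t3 |d1|4d|4d|1c|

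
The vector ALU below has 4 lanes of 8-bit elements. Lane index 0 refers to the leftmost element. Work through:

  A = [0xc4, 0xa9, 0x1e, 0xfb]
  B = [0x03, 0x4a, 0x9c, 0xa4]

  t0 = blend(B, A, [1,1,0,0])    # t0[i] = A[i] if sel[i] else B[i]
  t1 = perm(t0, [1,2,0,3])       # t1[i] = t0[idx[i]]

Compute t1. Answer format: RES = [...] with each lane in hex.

→ t0 |c4|a9|9c|a4|
→ t1 |a9|9c|c4|a4|

RES = [0xa9, 0x9c, 0xc4, 0xa4]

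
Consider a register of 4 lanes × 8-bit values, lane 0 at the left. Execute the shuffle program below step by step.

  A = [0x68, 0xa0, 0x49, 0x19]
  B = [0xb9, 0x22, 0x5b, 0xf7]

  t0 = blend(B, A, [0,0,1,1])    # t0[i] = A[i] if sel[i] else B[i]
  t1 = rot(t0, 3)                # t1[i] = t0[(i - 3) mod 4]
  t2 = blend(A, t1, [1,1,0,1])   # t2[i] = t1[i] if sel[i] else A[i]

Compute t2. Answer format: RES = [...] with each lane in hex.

  t0: b9 22 49 19
  t1: 22 49 19 b9
  t2: 22 49 49 b9

RES = [ 0x22  0x49  0x49  0xb9 ]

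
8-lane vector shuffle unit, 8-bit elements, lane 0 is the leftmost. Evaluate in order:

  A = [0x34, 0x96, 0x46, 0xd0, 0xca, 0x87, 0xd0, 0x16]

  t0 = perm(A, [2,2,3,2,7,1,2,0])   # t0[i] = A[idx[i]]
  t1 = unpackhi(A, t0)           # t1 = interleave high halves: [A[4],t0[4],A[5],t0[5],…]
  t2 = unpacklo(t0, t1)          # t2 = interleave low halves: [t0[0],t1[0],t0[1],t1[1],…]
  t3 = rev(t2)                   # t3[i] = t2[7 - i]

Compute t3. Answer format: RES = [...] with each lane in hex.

t0 = [0x46, 0x46, 0xd0, 0x46, 0x16, 0x96, 0x46, 0x34]
t1 = [0xca, 0x16, 0x87, 0x96, 0xd0, 0x46, 0x16, 0x34]
t2 = [0x46, 0xca, 0x46, 0x16, 0xd0, 0x87, 0x46, 0x96]
t3 = [0x96, 0x46, 0x87, 0xd0, 0x16, 0x46, 0xca, 0x46]

RES = [ 0x96  0x46  0x87  0xd0  0x16  0x46  0xca  0x46 ]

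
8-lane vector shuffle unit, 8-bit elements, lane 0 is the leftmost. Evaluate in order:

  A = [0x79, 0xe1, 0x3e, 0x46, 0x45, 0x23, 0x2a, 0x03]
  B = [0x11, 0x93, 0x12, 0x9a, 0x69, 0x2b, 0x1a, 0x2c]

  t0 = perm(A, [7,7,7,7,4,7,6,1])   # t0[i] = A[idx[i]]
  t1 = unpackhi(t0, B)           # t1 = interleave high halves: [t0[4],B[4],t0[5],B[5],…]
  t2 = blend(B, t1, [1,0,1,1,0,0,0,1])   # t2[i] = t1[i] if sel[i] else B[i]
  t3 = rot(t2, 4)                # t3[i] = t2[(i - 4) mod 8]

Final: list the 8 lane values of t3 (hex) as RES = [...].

RES = [ 0x69  0x2b  0x1a  0x2c  0x45  0x93  0x03  0x2b ]

  t0: 03 03 03 03 45 03 2a e1
  t1: 45 69 03 2b 2a 1a e1 2c
  t2: 45 93 03 2b 69 2b 1a 2c
  t3: 69 2b 1a 2c 45 93 03 2b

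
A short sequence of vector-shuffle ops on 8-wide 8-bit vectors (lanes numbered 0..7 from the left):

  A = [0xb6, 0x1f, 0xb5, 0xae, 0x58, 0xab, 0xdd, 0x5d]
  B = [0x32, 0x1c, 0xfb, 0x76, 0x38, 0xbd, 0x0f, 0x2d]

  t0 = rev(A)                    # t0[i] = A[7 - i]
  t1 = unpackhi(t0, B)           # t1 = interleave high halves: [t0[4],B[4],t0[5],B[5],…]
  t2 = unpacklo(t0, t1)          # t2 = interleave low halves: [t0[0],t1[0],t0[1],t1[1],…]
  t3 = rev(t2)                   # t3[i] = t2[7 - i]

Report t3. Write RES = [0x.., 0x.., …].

RES = [ 0xbd  0x58  0xb5  0xab  0x38  0xdd  0xae  0x5d ]

→ t0 |5d|dd|ab|58|ae|b5|1f|b6|
→ t1 |ae|38|b5|bd|1f|0f|b6|2d|
→ t2 |5d|ae|dd|38|ab|b5|58|bd|
→ t3 |bd|58|b5|ab|38|dd|ae|5d|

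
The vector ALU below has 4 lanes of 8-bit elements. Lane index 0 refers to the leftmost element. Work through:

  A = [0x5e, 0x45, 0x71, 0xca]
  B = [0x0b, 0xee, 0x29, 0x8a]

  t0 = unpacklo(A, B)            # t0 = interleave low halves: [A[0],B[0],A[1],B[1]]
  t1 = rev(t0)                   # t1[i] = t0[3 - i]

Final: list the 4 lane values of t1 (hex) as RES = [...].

RES = [ 0xee  0x45  0x0b  0x5e ]

  t0: 5e 0b 45 ee
  t1: ee 45 0b 5e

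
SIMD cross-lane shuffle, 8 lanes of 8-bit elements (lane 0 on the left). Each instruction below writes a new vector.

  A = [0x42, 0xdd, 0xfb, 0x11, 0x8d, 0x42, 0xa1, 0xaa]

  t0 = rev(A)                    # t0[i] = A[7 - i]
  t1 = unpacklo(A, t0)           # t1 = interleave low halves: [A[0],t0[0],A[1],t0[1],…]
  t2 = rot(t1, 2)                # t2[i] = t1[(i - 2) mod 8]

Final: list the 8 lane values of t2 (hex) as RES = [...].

RES = [ 0x11  0x8d  0x42  0xaa  0xdd  0xa1  0xfb  0x42 ]

  t0: aa a1 42 8d 11 fb dd 42
  t1: 42 aa dd a1 fb 42 11 8d
  t2: 11 8d 42 aa dd a1 fb 42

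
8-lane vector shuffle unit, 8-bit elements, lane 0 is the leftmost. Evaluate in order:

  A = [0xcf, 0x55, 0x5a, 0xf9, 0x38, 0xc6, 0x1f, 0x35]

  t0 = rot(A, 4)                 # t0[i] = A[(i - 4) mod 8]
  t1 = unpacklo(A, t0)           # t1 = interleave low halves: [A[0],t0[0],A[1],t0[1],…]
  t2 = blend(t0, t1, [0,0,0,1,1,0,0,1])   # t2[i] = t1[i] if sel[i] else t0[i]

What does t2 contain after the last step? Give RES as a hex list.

RES = [0x38, 0xc6, 0x1f, 0xc6, 0x5a, 0x55, 0x5a, 0x35]

→ t0 |38|c6|1f|35|cf|55|5a|f9|
→ t1 |cf|38|55|c6|5a|1f|f9|35|
→ t2 |38|c6|1f|c6|5a|55|5a|35|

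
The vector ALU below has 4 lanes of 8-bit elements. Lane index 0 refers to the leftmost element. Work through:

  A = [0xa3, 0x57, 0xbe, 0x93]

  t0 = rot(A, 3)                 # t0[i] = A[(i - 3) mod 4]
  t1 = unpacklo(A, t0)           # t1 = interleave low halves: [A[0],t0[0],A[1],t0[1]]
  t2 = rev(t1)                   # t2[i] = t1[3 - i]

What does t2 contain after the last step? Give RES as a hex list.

→ t0 |57|be|93|a3|
→ t1 |a3|57|57|be|
→ t2 |be|57|57|a3|

RES = [0xbe, 0x57, 0x57, 0xa3]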